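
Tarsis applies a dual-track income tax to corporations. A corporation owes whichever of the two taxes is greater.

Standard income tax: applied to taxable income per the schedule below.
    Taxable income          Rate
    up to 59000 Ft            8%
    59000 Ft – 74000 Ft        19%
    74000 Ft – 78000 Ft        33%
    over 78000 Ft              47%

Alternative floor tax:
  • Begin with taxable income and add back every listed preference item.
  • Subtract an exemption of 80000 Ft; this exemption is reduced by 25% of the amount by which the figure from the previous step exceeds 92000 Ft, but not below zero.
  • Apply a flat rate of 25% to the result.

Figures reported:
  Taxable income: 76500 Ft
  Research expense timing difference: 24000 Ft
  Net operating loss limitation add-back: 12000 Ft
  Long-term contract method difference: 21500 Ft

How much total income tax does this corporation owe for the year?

16125 Ft

Alternative floor tax:
  Adjusted income: 76500 Ft + 24000 Ft + 12000 Ft + 21500 Ft = 134000 Ft
  Exemption: 80000 Ft − 25% × (134000 Ft − 92000 Ft) = 80000 Ft − 10500 Ft = 69500 Ft
  Base: 134000 Ft − 69500 Ft = 64500 Ft
  64500 Ft × 25% = 16125 Ft

Standard income tax:
  59000 Ft × 8% = 4720 Ft
  15000 Ft × 19% = 2850 Ft
  2500 Ft × 33% = 825 Ft
  → 8395 Ft

16125 Ft > 8395 Ft, so the alternative floor tax is the binding amount.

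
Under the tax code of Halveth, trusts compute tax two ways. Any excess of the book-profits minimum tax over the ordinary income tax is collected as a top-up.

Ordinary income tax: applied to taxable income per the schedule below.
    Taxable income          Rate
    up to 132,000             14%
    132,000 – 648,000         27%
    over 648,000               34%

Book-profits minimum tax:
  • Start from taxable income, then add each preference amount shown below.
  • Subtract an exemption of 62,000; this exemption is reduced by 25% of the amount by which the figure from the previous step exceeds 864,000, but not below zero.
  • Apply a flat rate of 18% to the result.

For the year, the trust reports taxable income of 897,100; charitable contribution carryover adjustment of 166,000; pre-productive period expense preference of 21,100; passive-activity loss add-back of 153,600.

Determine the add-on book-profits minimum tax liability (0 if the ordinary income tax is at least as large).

Ordinary income tax:
  132,000 × 14% = 18,480
  516,000 × 27% = 139,320
  249,100 × 34% = 84,694
  → 242,494

Book-profits minimum tax:
  Adjusted income: 897,100 + 166,000 + 21,100 + 153,600 = 1,237,800
  Exemption: 25% × (1,237,800 − 864,000) = 93,450 ≥ 62,000, so the exemption is fully phased out
  Base: 1,237,800 − 0 = 1,237,800
  1,237,800 × 18% = 222,804

222,804 ≤ 242,494, so no add-on is due.

0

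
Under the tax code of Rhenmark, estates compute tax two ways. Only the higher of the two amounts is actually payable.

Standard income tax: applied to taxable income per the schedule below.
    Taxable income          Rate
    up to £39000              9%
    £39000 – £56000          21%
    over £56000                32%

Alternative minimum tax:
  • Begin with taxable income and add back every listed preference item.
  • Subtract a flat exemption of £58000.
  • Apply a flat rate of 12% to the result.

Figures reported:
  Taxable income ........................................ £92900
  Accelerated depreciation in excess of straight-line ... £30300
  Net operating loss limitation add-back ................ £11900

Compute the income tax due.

£18888

Alternative minimum tax:
  Adjusted income: £92900 + £30300 + £11900 = £135100
  Less exemption £58000 → base £77100
  £77100 × 12% = £9252

Standard income tax:
  £39000 × 9% = £3510
  £17000 × 21% = £3570
  £36900 × 32% = £11808
  → £18888

£18888 > £9252, so the standard income tax governs.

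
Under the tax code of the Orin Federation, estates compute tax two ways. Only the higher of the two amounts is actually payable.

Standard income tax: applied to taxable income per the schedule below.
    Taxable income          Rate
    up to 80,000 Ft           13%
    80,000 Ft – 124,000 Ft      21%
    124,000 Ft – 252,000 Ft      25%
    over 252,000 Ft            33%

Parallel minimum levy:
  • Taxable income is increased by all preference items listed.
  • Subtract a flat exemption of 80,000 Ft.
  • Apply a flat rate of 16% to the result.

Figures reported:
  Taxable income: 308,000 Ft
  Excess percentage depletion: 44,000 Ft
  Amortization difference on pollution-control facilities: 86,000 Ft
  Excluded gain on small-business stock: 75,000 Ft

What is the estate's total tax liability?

Standard income tax:
  80,000 Ft × 13% = 10,400 Ft
  44,000 Ft × 21% = 9,240 Ft
  128,000 Ft × 25% = 32,000 Ft
  56,000 Ft × 33% = 18,480 Ft
  → 70,120 Ft

Parallel minimum levy:
  Adjusted income: 308,000 Ft + 44,000 Ft + 86,000 Ft + 75,000 Ft = 513,000 Ft
  Less exemption 80,000 Ft → base 433,000 Ft
  433,000 Ft × 16% = 69,280 Ft

70,120 Ft > 69,280 Ft, so the standard income tax governs.

70,120 Ft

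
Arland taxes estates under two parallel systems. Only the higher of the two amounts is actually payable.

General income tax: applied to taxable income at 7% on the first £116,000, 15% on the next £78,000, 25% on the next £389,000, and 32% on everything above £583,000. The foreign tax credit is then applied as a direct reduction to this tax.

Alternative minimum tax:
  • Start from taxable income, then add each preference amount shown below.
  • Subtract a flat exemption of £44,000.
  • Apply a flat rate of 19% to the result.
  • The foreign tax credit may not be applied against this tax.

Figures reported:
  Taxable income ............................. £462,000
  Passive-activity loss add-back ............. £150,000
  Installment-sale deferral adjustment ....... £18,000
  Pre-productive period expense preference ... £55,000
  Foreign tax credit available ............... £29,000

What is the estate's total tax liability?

£121,790

General income tax:
  £116,000 × 7% = £8,120
  £78,000 × 15% = £11,700
  £268,000 × 25% = £67,000
  → £86,820
  Less foreign tax credit £29,000 → £57,820

Alternative minimum tax:
  Adjusted income: £462,000 + £150,000 + £18,000 + £55,000 = £685,000
  Less exemption £44,000 → base £641,000
  £641,000 × 19% = £121,790

£121,790 > £57,820, so the alternative minimum tax is the binding amount.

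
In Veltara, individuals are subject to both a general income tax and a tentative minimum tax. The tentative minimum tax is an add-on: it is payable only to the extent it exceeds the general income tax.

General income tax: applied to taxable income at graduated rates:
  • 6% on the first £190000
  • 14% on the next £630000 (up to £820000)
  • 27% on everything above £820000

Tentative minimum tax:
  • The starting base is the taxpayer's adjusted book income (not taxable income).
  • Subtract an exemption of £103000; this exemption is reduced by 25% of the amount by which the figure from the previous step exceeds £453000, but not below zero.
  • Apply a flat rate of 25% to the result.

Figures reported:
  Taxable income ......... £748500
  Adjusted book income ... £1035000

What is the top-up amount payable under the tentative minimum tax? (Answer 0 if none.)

£169160

General income tax:
  £190000 × 6% = £11400
  £558500 × 14% = £78190
  → £89590

Tentative minimum tax:
  Base (adjusted book income): £1035000
  Exemption: 25% × (£1035000 − £453000) = £145500 ≥ £103000, so the exemption is fully phased out
  Base: £1035000 − £0 = £1035000
  £1035000 × 25% = £258750

Excess of tentative minimum tax over general income tax: £258750 − £89590 = £169160.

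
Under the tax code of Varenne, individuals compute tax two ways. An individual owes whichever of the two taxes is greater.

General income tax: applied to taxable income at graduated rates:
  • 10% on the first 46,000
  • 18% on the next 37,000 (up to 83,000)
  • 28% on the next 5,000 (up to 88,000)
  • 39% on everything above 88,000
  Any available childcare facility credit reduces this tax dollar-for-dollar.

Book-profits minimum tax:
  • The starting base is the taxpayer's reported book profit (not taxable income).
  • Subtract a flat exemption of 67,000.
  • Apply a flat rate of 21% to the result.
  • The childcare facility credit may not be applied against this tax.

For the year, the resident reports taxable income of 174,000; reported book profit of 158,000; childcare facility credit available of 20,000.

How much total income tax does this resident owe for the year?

26,200

General income tax:
  46,000 × 10% = 4,600
  37,000 × 18% = 6,660
  5,000 × 28% = 1,400
  86,000 × 39% = 33,540
  → 46,200
  Less childcare facility credit 20,000 → 26,200

Book-profits minimum tax:
  Base (reported book profit): 158,000
  Less exemption 67,000 → base 91,000
  91,000 × 21% = 19,110

26,200 > 19,110, so the general income tax governs.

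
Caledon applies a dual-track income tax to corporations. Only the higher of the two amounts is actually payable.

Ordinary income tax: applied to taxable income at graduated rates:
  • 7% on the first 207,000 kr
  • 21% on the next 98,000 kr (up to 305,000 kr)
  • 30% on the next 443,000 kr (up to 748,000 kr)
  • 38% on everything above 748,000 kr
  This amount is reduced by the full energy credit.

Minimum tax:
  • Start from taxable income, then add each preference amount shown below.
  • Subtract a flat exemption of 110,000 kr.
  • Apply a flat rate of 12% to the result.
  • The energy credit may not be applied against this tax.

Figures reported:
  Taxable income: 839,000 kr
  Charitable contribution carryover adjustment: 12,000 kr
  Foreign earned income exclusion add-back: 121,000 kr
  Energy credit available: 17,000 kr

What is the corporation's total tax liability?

185,550 kr

Minimum tax:
  Adjusted income: 839,000 kr + 12,000 kr + 121,000 kr = 972,000 kr
  Less exemption 110,000 kr → base 862,000 kr
  862,000 kr × 12% = 103,440 kr

Ordinary income tax:
  207,000 kr × 7% = 14,490 kr
  98,000 kr × 21% = 20,580 kr
  443,000 kr × 30% = 132,900 kr
  91,000 kr × 38% = 34,580 kr
  → 202,550 kr
  Less energy credit 17,000 kr → 185,550 kr

185,550 kr > 103,440 kr, so the ordinary income tax governs.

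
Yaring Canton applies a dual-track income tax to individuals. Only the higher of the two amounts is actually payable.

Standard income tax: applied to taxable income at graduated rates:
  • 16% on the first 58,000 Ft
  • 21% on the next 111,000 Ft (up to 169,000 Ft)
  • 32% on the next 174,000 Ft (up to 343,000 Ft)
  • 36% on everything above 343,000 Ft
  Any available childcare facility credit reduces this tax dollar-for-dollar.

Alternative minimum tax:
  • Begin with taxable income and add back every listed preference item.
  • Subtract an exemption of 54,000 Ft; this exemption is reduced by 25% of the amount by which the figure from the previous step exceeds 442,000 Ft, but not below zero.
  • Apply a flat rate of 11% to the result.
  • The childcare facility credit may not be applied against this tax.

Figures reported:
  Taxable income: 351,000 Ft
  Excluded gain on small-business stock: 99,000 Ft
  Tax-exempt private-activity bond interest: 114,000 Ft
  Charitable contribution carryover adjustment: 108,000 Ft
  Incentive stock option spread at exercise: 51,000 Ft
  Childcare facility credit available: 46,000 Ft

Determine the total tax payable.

79,530 Ft

Alternative minimum tax:
  Adjusted income: 351,000 Ft + 99,000 Ft + 114,000 Ft + 108,000 Ft + 51,000 Ft = 723,000 Ft
  Exemption: 25% × (723,000 Ft − 442,000 Ft) = 70,250 Ft ≥ 54,000 Ft, so the exemption is fully phased out
  Base: 723,000 Ft − 0 Ft = 723,000 Ft
  723,000 Ft × 11% = 79,530 Ft

Standard income tax:
  58,000 Ft × 16% = 9,280 Ft
  111,000 Ft × 21% = 23,310 Ft
  174,000 Ft × 32% = 55,680 Ft
  8,000 Ft × 36% = 2,880 Ft
  → 91,150 Ft
  Less childcare facility credit 46,000 Ft → 45,150 Ft

79,530 Ft > 45,150 Ft, so the alternative minimum tax is the binding amount.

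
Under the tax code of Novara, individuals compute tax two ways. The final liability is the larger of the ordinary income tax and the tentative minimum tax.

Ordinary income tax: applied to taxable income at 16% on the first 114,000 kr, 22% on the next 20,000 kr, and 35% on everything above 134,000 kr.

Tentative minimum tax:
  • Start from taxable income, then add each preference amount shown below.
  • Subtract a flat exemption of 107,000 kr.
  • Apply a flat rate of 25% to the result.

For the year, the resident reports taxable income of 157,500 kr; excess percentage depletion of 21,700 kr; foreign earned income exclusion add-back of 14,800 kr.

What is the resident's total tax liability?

30,865 kr

Ordinary income tax:
  114,000 kr × 16% = 18,240 kr
  20,000 kr × 22% = 4,400 kr
  23,500 kr × 35% = 8,225 kr
  → 30,865 kr

Tentative minimum tax:
  Adjusted income: 157,500 kr + 21,700 kr + 14,800 kr = 194,000 kr
  Less exemption 107,000 kr → base 87,000 kr
  87,000 kr × 25% = 21,750 kr

30,865 kr > 21,750 kr, so the ordinary income tax governs.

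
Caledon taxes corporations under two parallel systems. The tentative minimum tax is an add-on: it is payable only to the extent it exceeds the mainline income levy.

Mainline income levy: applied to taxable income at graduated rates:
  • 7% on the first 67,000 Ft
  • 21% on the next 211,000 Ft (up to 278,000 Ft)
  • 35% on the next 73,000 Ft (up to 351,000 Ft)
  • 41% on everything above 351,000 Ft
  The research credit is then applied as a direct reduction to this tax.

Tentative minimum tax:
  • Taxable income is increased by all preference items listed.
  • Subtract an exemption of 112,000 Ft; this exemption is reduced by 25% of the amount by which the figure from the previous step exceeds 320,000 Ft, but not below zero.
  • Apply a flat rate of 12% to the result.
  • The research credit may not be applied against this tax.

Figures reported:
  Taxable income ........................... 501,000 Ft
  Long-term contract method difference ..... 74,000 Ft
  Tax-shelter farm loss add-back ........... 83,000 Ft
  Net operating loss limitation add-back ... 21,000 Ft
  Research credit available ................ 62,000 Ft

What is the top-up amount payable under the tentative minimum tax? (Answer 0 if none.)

4,760 Ft

Tentative minimum tax:
  Adjusted income: 501,000 Ft + 74,000 Ft + 83,000 Ft + 21,000 Ft = 679,000 Ft
  Exemption: 112,000 Ft − 25% × (679,000 Ft − 320,000 Ft) = 112,000 Ft − 89,750 Ft = 22,250 Ft
  Base: 679,000 Ft − 22,250 Ft = 656,750 Ft
  656,750 Ft × 12% = 78,810 Ft

Mainline income levy:
  67,000 Ft × 7% = 4,690 Ft
  211,000 Ft × 21% = 44,310 Ft
  73,000 Ft × 35% = 25,550 Ft
  150,000 Ft × 41% = 61,500 Ft
  → 136,050 Ft
  Less research credit 62,000 Ft → 74,050 Ft

Excess of tentative minimum tax over mainline income levy: 78,810 Ft − 74,050 Ft = 4,760 Ft.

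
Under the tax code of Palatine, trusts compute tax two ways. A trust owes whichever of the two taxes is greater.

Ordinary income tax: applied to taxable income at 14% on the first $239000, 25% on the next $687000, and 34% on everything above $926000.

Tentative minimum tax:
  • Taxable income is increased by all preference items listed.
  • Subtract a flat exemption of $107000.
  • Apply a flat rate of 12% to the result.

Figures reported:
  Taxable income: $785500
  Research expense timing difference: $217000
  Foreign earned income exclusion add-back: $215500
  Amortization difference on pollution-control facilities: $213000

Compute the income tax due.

Tentative minimum tax:
  Adjusted income: $785500 + $217000 + $215500 + $213000 = $1431000
  Less exemption $107000 → base $1324000
  $1324000 × 12% = $158880

Ordinary income tax:
  $239000 × 14% = $33460
  $546500 × 25% = $136625
  → $170085

$170085 > $158880, so the ordinary income tax governs.

$170085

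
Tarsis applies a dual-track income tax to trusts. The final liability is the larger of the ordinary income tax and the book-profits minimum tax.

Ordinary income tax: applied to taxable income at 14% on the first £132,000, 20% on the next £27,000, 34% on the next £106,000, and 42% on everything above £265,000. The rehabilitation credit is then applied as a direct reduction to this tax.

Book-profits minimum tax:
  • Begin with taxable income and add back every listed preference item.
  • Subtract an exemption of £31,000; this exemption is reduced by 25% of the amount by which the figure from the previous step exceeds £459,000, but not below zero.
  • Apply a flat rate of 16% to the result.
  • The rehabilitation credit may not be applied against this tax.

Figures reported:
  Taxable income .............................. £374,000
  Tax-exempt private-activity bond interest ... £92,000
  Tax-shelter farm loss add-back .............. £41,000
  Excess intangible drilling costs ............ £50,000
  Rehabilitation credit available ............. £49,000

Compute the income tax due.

£88,080

Ordinary income tax:
  £132,000 × 14% = £18,480
  £27,000 × 20% = £5,400
  £106,000 × 34% = £36,040
  £109,000 × 42% = £45,780
  → £105,700
  Less rehabilitation credit £49,000 → £56,700

Book-profits minimum tax:
  Adjusted income: £374,000 + £92,000 + £41,000 + £50,000 = £557,000
  Exemption: £31,000 − 25% × (£557,000 − £459,000) = £31,000 − £24,500 = £6,500
  Base: £557,000 − £6,500 = £550,500
  £550,500 × 16% = £88,080

£88,080 > £56,700, so the book-profits minimum tax is the binding amount.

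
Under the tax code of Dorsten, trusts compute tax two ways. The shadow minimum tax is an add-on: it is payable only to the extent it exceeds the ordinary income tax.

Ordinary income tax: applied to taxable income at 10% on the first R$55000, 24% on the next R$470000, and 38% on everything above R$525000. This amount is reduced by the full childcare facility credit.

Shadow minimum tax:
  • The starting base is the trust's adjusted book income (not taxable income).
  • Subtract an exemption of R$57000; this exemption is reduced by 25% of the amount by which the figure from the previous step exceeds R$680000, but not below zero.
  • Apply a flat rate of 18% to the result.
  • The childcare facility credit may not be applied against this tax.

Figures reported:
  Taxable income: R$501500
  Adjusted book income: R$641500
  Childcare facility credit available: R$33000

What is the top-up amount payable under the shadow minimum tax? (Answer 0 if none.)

R$25550

Ordinary income tax:
  R$55000 × 10% = R$5500
  R$446500 × 24% = R$107160
  → R$112660
  Less childcare facility credit R$33000 → R$79660

Shadow minimum tax:
  Base (adjusted book income): R$641500
  Exemption: R$641500 ≤ R$680000, so full R$57000 applies
  Base: R$641500 − R$57000 = R$584500
  R$584500 × 18% = R$105210

Excess of shadow minimum tax over ordinary income tax: R$105210 − R$79660 = R$25550.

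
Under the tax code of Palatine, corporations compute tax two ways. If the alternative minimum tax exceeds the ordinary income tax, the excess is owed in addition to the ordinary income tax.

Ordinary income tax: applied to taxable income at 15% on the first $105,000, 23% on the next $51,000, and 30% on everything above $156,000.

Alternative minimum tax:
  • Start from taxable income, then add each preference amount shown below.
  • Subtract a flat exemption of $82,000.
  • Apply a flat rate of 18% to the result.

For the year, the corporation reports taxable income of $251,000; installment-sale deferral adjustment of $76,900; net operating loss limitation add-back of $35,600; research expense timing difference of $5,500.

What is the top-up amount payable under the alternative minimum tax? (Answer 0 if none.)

$0

Ordinary income tax:
  $105,000 × 15% = $15,750
  $51,000 × 23% = $11,730
  $95,000 × 30% = $28,500
  → $55,980

Alternative minimum tax:
  Adjusted income: $251,000 + $76,900 + $35,600 + $5,500 = $369,000
  Less exemption $82,000 → base $287,000
  $287,000 × 18% = $51,660

$51,660 ≤ $55,980, so no add-on is due.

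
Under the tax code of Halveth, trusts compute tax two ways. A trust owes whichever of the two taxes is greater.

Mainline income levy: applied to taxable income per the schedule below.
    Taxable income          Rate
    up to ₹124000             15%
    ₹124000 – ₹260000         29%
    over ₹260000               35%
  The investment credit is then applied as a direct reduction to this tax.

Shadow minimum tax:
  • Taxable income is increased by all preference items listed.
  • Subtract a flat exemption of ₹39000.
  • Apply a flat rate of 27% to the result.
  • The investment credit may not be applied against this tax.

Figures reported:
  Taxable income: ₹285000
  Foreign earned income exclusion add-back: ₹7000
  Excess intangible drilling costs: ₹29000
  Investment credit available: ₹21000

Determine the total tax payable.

₹76140

Shadow minimum tax:
  Adjusted income: ₹285000 + ₹7000 + ₹29000 = ₹321000
  Less exemption ₹39000 → base ₹282000
  ₹282000 × 27% = ₹76140

Mainline income levy:
  ₹124000 × 15% = ₹18600
  ₹136000 × 29% = ₹39440
  ₹25000 × 35% = ₹8750
  → ₹66790
  Less investment credit ₹21000 → ₹45790

₹76140 > ₹45790, so the shadow minimum tax is the binding amount.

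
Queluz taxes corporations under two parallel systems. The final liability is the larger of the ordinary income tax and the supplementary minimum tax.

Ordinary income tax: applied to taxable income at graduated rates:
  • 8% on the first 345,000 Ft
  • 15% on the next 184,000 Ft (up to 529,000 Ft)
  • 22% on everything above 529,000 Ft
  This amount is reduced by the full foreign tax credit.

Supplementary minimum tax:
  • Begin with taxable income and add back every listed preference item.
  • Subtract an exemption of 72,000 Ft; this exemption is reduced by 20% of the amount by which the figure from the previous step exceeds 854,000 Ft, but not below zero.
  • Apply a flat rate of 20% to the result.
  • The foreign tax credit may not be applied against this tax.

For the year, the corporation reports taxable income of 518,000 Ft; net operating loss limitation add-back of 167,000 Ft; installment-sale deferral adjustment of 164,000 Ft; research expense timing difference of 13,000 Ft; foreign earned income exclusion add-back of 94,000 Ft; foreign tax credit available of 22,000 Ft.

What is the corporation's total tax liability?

Ordinary income tax:
  345,000 Ft × 8% = 27,600 Ft
  173,000 Ft × 15% = 25,950 Ft
  → 53,550 Ft
  Less foreign tax credit 22,000 Ft → 31,550 Ft

Supplementary minimum tax:
  Adjusted income: 518,000 Ft + 167,000 Ft + 164,000 Ft + 13,000 Ft + 94,000 Ft = 956,000 Ft
  Exemption: 72,000 Ft − 20% × (956,000 Ft − 854,000 Ft) = 72,000 Ft − 20,400 Ft = 51,600 Ft
  Base: 956,000 Ft − 51,600 Ft = 904,400 Ft
  904,400 Ft × 20% = 180,880 Ft

180,880 Ft > 31,550 Ft, so the supplementary minimum tax is the binding amount.

180,880 Ft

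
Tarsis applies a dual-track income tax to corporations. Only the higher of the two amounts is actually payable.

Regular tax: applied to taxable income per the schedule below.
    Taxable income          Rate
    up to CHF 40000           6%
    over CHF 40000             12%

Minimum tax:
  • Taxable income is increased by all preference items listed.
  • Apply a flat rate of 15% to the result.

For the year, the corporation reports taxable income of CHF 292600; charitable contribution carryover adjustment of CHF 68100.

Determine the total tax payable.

CHF 54105

Minimum tax:
  Adjusted income: CHF 292600 + CHF 68100 = CHF 360700
  CHF 360700 × 15% = CHF 54105

Regular tax:
  CHF 40000 × 6% = CHF 2400
  CHF 252600 × 12% = CHF 30312
  → CHF 32712

CHF 54105 > CHF 32712, so the minimum tax is the binding amount.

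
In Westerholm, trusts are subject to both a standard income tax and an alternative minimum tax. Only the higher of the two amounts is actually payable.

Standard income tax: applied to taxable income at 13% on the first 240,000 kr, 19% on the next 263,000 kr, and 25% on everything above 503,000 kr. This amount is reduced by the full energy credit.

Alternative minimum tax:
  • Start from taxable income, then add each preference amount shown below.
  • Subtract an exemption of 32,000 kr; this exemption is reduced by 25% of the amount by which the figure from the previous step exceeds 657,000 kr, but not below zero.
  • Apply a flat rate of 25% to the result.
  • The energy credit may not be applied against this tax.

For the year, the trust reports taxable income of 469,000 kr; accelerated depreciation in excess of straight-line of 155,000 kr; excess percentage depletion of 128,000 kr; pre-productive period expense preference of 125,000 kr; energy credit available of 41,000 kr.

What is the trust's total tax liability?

Alternative minimum tax:
  Adjusted income: 469,000 kr + 155,000 kr + 128,000 kr + 125,000 kr = 877,000 kr
  Exemption: 25% × (877,000 kr − 657,000 kr) = 55,000 kr ≥ 32,000 kr, so the exemption is fully phased out
  Base: 877,000 kr − 0 kr = 877,000 kr
  877,000 kr × 25% = 219,250 kr

Standard income tax:
  240,000 kr × 13% = 31,200 kr
  229,000 kr × 19% = 43,510 kr
  → 74,710 kr
  Less energy credit 41,000 kr → 33,710 kr

219,250 kr > 33,710 kr, so the alternative minimum tax is the binding amount.

219,250 kr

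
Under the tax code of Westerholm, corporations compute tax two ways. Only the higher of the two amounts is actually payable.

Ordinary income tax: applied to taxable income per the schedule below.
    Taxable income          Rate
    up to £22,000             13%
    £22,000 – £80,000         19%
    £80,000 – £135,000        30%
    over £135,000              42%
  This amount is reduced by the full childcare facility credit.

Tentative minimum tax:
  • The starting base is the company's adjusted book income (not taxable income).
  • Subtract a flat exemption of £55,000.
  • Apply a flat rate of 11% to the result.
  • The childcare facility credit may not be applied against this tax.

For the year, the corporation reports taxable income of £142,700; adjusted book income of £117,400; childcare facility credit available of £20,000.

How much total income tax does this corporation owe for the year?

Ordinary income tax:
  £22,000 × 13% = £2,860
  £58,000 × 19% = £11,020
  £55,000 × 30% = £16,500
  £7,700 × 42% = £3,234
  → £33,614
  Less childcare facility credit £20,000 → £13,614

Tentative minimum tax:
  Base (adjusted book income): £117,400
  Less exemption £55,000 → base £62,400
  £62,400 × 11% = £6,864

£13,614 > £6,864, so the ordinary income tax governs.

£13,614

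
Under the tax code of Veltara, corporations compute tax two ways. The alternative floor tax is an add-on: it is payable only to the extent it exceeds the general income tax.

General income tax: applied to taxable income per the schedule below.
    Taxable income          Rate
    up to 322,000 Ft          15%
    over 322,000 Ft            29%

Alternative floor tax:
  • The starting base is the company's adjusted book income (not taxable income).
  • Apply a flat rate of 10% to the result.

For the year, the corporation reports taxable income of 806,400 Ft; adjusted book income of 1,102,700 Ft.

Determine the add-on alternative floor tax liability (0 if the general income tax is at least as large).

General income tax:
  322,000 Ft × 15% = 48,300 Ft
  484,400 Ft × 29% = 140,476 Ft
  → 188,776 Ft

Alternative floor tax:
  Base (adjusted book income): 1,102,700 Ft
  1,102,700 Ft × 10% = 110,270 Ft

110,270 Ft ≤ 188,776 Ft, so no add-on is due.

0 Ft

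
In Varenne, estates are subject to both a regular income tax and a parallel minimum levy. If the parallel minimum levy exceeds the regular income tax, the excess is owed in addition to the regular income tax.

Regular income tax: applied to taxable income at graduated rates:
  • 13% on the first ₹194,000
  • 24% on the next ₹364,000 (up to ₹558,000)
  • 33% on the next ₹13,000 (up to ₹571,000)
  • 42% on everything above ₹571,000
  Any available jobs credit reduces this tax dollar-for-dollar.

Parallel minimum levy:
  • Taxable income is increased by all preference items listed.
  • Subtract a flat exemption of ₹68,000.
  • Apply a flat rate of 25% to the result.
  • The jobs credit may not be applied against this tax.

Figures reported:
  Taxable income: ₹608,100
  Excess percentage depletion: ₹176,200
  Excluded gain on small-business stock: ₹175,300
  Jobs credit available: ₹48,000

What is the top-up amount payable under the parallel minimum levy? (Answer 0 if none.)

₹138,448

Regular income tax:
  ₹194,000 × 13% = ₹25,220
  ₹364,000 × 24% = ₹87,360
  ₹13,000 × 33% = ₹4,290
  ₹37,100 × 42% = ₹15,582
  → ₹132,452
  Less jobs credit ₹48,000 → ₹84,452

Parallel minimum levy:
  Adjusted income: ₹608,100 + ₹176,200 + ₹175,300 = ₹959,600
  Less exemption ₹68,000 → base ₹891,600
  ₹891,600 × 25% = ₹222,900

Excess of parallel minimum levy over regular income tax: ₹222,900 − ₹84,452 = ₹138,448.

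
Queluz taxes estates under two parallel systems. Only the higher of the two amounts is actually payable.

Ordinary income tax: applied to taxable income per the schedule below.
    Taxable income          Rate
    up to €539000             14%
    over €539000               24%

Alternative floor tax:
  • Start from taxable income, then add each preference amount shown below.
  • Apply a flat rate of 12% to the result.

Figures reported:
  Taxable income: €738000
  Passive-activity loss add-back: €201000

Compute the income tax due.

Ordinary income tax:
  €539000 × 14% = €75460
  €199000 × 24% = €47760
  → €123220

Alternative floor tax:
  Adjusted income: €738000 + €201000 = €939000
  €939000 × 12% = €112680

€123220 > €112680, so the ordinary income tax governs.

€123220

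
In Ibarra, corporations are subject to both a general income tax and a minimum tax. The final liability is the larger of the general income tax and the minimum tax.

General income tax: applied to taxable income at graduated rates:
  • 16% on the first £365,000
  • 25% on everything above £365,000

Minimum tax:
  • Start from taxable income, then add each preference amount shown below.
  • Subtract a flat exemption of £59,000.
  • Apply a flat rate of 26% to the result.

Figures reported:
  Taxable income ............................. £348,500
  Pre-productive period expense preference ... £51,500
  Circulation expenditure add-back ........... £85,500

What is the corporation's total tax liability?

Minimum tax:
  Adjusted income: £348,500 + £51,500 + £85,500 = £485,500
  Less exemption £59,000 → base £426,500
  £426,500 × 26% = £110,890

General income tax:
  £348,500 × 16% = £55,760

£110,890 > £55,760, so the minimum tax is the binding amount.

£110,890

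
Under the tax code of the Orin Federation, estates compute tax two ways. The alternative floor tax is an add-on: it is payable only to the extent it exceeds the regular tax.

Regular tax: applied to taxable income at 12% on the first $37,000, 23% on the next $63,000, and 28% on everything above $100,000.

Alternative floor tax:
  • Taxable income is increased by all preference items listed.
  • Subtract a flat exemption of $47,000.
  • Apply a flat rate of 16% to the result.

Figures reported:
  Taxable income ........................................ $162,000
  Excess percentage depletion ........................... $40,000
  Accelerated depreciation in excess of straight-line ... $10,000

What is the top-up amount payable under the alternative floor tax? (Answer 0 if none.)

Regular tax:
  $37,000 × 12% = $4,440
  $63,000 × 23% = $14,490
  $62,000 × 28% = $17,360
  → $36,290

Alternative floor tax:
  Adjusted income: $162,000 + $40,000 + $10,000 = $212,000
  Less exemption $47,000 → base $165,000
  $165,000 × 16% = $26,400

$26,400 ≤ $36,290, so no add-on is due.

$0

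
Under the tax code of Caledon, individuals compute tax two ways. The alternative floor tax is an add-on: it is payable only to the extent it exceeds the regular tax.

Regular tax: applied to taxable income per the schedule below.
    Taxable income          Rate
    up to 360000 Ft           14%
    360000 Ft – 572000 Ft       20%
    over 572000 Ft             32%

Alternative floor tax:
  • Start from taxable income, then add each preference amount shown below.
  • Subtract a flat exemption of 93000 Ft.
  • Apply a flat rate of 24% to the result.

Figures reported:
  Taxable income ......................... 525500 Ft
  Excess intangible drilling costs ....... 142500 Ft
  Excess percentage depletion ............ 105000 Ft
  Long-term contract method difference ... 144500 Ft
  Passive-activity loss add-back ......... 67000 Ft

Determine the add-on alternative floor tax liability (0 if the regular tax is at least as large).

130460 Ft

Regular tax:
  360000 Ft × 14% = 50400 Ft
  165500 Ft × 20% = 33100 Ft
  → 83500 Ft

Alternative floor tax:
  Adjusted income: 525500 Ft + 142500 Ft + 105000 Ft + 144500 Ft + 67000 Ft = 984500 Ft
  Less exemption 93000 Ft → base 891500 Ft
  891500 Ft × 24% = 213960 Ft

Excess of alternative floor tax over regular tax: 213960 Ft − 83500 Ft = 130460 Ft.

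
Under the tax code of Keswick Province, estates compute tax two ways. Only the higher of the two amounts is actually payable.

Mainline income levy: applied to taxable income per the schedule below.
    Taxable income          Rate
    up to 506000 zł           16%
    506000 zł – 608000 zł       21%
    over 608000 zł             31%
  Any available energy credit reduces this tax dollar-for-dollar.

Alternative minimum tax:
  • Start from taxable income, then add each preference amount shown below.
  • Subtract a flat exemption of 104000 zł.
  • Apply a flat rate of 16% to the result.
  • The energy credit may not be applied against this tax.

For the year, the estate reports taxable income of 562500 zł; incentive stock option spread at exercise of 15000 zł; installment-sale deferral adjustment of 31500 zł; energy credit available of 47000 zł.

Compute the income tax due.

80800 zł

Alternative minimum tax:
  Adjusted income: 562500 zł + 15000 zł + 31500 zł = 609000 zł
  Less exemption 104000 zł → base 505000 zł
  505000 zł × 16% = 80800 zł

Mainline income levy:
  506000 zł × 16% = 80960 zł
  56500 zł × 21% = 11865 zł
  → 92825 zł
  Less energy credit 47000 zł → 45825 zł

80800 zł > 45825 zł, so the alternative minimum tax is the binding amount.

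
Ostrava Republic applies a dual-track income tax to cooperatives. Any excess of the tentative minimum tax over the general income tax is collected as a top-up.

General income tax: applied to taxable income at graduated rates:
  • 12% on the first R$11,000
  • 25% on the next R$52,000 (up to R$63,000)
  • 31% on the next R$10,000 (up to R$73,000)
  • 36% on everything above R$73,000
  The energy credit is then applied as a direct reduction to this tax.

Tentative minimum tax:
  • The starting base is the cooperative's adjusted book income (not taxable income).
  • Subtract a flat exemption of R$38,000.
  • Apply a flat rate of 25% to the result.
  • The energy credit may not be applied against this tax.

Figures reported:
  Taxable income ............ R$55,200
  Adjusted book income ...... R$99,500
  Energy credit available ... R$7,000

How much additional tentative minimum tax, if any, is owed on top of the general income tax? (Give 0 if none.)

R$10,005

Tentative minimum tax:
  Base (adjusted book income): R$99,500
  Less exemption R$38,000 → base R$61,500
  R$61,500 × 25% = R$15,375

General income tax:
  R$11,000 × 12% = R$1,320
  R$44,200 × 25% = R$11,050
  → R$12,370
  Less energy credit R$7,000 → R$5,370

Excess of tentative minimum tax over general income tax: R$15,375 − R$5,370 = R$10,005.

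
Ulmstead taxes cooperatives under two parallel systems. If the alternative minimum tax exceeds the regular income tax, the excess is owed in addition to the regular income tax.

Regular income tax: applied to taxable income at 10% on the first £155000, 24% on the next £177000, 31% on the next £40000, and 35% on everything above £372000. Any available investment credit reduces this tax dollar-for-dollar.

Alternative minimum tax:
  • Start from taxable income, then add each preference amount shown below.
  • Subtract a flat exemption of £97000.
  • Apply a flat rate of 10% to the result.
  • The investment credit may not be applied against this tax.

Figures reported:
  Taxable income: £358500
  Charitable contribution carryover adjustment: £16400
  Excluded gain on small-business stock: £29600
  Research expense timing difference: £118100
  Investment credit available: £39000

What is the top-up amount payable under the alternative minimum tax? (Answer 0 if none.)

Alternative minimum tax:
  Adjusted income: £358500 + £16400 + £29600 + £118100 = £522600
  Less exemption £97000 → base £425600
  £425600 × 10% = £42560

Regular income tax:
  £155000 × 10% = £15500
  £177000 × 24% = £42480
  £26500 × 31% = £8215
  → £66195
  Less investment credit £39000 → £27195

Excess of alternative minimum tax over regular income tax: £42560 − £27195 = £15365.

£15365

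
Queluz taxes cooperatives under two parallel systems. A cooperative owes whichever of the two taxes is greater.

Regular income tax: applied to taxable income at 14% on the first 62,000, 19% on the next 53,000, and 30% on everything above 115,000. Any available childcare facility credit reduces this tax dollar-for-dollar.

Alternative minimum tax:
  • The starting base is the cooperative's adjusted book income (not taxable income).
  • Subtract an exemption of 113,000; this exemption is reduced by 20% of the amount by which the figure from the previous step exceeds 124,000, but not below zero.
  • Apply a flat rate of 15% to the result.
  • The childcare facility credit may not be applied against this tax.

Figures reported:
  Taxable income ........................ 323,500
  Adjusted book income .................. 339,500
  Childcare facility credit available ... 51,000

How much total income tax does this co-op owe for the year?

40,440

Regular income tax:
  62,000 × 14% = 8,680
  53,000 × 19% = 10,070
  208,500 × 30% = 62,550
  → 81,300
  Less childcare facility credit 51,000 → 30,300

Alternative minimum tax:
  Base (adjusted book income): 339,500
  Exemption: 113,000 − 20% × (339,500 − 124,000) = 113,000 − 43,100 = 69,900
  Base: 339,500 − 69,900 = 269,600
  269,600 × 15% = 40,440

40,440 > 30,300, so the alternative minimum tax is the binding amount.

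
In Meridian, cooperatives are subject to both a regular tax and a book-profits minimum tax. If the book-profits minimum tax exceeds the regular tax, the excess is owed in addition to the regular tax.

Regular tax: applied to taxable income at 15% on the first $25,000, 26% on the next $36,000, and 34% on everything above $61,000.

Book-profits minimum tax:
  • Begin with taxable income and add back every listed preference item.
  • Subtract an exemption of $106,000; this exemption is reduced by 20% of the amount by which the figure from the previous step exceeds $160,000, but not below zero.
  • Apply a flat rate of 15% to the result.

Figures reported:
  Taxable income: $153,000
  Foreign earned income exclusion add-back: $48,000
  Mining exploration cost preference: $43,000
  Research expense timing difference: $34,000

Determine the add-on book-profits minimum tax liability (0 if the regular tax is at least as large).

$0

Book-profits minimum tax:
  Adjusted income: $153,000 + $48,000 + $43,000 + $34,000 = $278,000
  Exemption: $106,000 − 20% × ($278,000 − $160,000) = $106,000 − $23,600 = $82,400
  Base: $278,000 − $82,400 = $195,600
  $195,600 × 15% = $29,340

Regular tax:
  $25,000 × 15% = $3,750
  $36,000 × 26% = $9,360
  $92,000 × 34% = $31,280
  → $44,390

$29,340 ≤ $44,390, so no add-on is due.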